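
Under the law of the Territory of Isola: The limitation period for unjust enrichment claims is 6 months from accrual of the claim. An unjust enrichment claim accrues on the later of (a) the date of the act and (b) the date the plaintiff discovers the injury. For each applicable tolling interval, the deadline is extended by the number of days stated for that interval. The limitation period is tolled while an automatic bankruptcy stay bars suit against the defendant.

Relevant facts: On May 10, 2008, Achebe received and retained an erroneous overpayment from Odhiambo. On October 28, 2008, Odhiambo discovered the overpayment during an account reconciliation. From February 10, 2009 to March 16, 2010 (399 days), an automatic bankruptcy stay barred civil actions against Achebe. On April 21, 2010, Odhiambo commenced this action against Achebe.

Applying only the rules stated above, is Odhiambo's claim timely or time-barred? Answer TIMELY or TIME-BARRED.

Taking the later of the act (May 10, 2008) and discovery (October 28, 2008), the claim accrued on October 28, 2008.
The untolled deadline — 6 months after October 28, 2008 — is April 28, 2009.
Because the automatic bankruptcy stay ran from February 10, 2009 to March 16, 2010, the deadline is extended by 399 days to June 1, 2010.
Filing on April 21, 2010 beat the June 1, 2010 deadline — the action is timely.

TIMELY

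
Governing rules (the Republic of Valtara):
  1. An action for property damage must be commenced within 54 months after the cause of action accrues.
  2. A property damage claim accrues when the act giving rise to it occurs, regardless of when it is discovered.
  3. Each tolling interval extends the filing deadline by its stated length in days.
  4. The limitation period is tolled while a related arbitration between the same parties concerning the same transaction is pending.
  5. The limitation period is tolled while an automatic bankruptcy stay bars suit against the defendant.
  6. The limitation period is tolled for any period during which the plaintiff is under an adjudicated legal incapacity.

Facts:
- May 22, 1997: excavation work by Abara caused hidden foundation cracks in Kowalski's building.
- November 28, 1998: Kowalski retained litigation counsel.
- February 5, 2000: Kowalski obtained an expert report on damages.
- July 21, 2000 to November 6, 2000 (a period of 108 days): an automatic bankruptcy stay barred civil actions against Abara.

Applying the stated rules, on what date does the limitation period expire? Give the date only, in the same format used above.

The limitation period began to run on May 22, 1997.
The untolled deadline — 54 months after May 22, 1997 — is November 22, 2001.
The automatic bankruptcy stay from July 21, 2000 to November 6, 2000 tolled the period for 108 days, extending the deadline to March 10, 2002.
None of the other events listed affects the running of the period under the stated rules.

March 10, 2002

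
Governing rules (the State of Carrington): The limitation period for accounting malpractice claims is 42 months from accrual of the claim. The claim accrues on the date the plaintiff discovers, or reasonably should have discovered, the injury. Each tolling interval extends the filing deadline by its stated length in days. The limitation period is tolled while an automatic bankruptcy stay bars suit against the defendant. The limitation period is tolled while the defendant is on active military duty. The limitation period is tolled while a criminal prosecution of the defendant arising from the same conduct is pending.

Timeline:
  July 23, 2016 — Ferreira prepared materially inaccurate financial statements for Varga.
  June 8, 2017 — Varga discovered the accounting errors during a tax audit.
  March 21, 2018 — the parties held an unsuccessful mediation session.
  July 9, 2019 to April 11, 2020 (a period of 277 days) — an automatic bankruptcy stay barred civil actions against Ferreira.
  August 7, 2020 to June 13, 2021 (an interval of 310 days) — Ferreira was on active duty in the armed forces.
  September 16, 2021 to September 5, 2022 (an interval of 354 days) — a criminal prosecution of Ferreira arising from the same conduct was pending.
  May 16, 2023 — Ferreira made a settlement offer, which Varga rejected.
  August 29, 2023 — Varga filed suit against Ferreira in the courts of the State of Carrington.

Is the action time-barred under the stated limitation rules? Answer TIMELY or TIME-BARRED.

TIME-BARRED

The claim did not accrue until Varga discovered the injury on June 8, 2017; the July 23, 2016 act date does not start the clock under the stated rule.
42 months from June 8, 2017 is December 8, 2020.
The automatic bankruptcy stay from July 9, 2019 to April 11, 2020 tolled the period for 277 days, extending the deadline to September 11, 2021.
The period was tolled for 310 days by the defendant's active military service (August 7, 2020 to June 13, 2021), pushing the deadline to July 18, 2022.
The period was tolled for 354 days by the pending criminal prosecution (September 16, 2021 to September 5, 2022), pushing the deadline to July 7, 2023.
None of the other events listed affects the running of the period under the stated rules.
Filing on August 29, 2023 missed the July 7, 2023 deadline — the action is time-barred.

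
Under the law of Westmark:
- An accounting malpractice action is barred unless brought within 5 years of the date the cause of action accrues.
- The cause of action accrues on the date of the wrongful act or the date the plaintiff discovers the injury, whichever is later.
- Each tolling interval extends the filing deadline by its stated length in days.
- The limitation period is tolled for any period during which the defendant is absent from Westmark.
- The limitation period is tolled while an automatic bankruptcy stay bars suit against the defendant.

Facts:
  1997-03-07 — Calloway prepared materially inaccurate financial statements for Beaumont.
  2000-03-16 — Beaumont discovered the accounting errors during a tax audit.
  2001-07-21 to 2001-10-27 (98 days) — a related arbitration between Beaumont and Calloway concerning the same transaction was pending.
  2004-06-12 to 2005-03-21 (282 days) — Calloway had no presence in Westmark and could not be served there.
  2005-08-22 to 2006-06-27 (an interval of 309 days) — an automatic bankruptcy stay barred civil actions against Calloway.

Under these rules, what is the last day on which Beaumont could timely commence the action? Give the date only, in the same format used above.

The claim accrued on 2000-03-16 — the later of the 1997-03-07 act and the 2000-03-16 discovery.
The untolled deadline — 5 years after 2000-03-16 — is 2005-03-16.
The period was tolled for 282 days by the defendant's absence from the jurisdiction (2004-06-12 to 2005-03-21), pushing the deadline to 2005-12-23.
Because the automatic bankruptcy stay ran from 2005-08-22 to 2006-06-27, the deadline is extended by 309 days to 2006-10-28.
No stated provision tolls the period for a pending arbitration, so the interval from 2001-07-21 to 2001-10-27 has no effect on the deadline.

2006-10-28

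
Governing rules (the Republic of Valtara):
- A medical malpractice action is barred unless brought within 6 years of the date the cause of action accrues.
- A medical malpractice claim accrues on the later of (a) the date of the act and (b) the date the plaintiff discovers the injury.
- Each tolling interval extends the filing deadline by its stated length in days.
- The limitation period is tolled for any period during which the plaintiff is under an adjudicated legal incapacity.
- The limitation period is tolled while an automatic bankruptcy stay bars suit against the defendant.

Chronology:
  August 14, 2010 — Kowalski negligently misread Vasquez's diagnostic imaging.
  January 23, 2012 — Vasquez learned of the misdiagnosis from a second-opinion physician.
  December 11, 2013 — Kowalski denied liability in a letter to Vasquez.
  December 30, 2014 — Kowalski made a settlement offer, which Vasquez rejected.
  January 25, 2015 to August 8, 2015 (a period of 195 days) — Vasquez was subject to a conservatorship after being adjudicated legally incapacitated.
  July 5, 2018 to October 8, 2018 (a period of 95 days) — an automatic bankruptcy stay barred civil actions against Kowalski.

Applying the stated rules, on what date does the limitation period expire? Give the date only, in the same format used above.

Because discovery on January 23, 2012 post-dates the August 14, 2010 act, accrual under the later-of rule falls on January 23, 2012.
The untolled deadline — 6 years after January 23, 2012 — is January 23, 2018.
Because the plaintiff's legal incapacity ran from January 25, 2015 to August 8, 2015, the deadline is extended by 195 days to August 6, 2018.
Because the automatic bankruptcy stay ran from July 5, 2018 to October 8, 2018, the deadline is extended by 95 days to November 9, 2018.
Nothing else in the chronology tolls or restarts the period.

November 9, 2018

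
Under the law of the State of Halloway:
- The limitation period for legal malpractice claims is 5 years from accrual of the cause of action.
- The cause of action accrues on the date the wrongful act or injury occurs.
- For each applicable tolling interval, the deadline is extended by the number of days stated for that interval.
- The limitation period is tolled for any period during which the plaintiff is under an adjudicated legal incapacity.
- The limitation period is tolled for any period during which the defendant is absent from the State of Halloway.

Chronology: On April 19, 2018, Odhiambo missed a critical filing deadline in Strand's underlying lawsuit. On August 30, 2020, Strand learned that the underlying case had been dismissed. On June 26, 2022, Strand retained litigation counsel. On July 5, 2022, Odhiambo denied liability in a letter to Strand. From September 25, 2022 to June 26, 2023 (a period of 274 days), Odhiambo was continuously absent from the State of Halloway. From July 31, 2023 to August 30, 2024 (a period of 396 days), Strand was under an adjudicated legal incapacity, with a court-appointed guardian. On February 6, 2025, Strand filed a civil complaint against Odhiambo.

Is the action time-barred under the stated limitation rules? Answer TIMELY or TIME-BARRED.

The claim accrued on April 19, 2018, when the wrongful act occurred; under the stated occurrence rule the August 30, 2020 discovery does not delay accrual.
Adding the 5 years base period to April 19, 2018 gives a deadline of April 19, 2023, before any tolling.
The defendant's absence from the jurisdiction from September 25, 2022 to June 26, 2023 tolled the period for 274 days, extending the deadline to January 18, 2024.
The period was tolled for 396 days by the plaintiff's legal incapacity (July 31, 2023 to August 30, 2024), pushing the deadline to February 17, 2025.
Nothing else in the chronology tolls or restarts the period.
Strand filed on February 6, 2025, before the February 17, 2025 deadline, so the action is timely.

TIMELY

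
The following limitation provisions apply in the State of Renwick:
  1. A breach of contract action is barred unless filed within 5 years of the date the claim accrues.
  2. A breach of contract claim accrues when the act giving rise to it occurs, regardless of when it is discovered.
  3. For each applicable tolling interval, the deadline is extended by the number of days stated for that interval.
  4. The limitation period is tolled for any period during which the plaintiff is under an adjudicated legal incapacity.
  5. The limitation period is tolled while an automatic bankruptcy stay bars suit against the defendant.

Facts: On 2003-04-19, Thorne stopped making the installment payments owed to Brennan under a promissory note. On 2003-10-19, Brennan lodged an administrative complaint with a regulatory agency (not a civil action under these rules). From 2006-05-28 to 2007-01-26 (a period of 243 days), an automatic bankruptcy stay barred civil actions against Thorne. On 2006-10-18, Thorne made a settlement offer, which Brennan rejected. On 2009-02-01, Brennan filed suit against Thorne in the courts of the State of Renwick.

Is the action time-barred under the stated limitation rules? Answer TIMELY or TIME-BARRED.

TIME-BARRED

The limitation period began to run on 2003-04-19.
The untolled deadline — 5 years after 2003-04-19 — is 2008-04-19.
The period was tolled for 243 days by the automatic bankruptcy stay (2006-05-28 to 2007-01-26), pushing the deadline to 2008-12-18.
Nothing else in the chronology tolls or restarts the period.
Brennan filed on 2009-02-01, after the 2008-12-18 deadline, so the action is time-barred.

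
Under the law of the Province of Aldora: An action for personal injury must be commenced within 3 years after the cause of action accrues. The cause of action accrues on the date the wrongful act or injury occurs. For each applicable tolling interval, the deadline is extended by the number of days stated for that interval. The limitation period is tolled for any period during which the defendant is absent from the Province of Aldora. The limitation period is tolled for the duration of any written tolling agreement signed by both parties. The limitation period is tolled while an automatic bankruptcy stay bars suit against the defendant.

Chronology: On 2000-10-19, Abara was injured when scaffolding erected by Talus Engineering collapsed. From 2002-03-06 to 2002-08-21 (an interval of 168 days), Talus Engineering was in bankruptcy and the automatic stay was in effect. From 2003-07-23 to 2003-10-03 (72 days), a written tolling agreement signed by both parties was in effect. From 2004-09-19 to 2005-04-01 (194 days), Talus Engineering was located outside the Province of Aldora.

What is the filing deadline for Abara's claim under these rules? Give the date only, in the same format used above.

2004-06-15

The claim accrued on 2000-10-19, when the wrongful act occurred.
Adding the 3 years base period to 2000-10-19 gives a deadline of 2003-10-19, before any tolling.
The period was tolled for 168 days by the automatic bankruptcy stay (2002-03-06 to 2002-08-21), pushing the deadline to 2004-04-04.
The period was tolled for 72 days by the written tolling agreement (2003-07-23 to 2003-10-03), pushing the deadline to 2004-06-15.
By the time the defendant's absence from the jurisdiction began on 2004-09-19, the limitation period had already expired on 2004-06-15; that interval cannot revive it.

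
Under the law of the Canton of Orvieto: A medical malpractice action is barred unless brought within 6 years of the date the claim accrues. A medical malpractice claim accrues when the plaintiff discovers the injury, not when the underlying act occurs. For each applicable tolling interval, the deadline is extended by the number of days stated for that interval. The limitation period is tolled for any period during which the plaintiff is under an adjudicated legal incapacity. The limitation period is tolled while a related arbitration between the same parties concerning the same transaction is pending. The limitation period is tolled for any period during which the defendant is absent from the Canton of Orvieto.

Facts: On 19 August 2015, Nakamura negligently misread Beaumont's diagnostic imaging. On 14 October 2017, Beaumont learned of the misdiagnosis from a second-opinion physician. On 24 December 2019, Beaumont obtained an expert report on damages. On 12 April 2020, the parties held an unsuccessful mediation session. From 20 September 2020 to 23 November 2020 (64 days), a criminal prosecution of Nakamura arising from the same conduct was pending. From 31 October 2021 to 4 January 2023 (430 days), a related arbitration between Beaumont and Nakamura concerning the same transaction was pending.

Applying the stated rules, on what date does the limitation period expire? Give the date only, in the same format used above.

17 December 2024

Accrual is tied to discovery, so the period began on 14 October 2017 rather than on 19 August 2015 when the act occurred.
The untolled deadline — 6 years after 14 October 2017 — is 14 October 2023.
Because the pending related arbitration ran from 31 October 2021 to 4 January 2023, the deadline is extended by 430 days to 17 December 2024.
The pending criminal prosecution from 20 September 2020 to 23 November 2020 does not toll the period, because no stated rule makes a criminal prosecution a tolling event.
Nothing else in the chronology tolls or restarts the period.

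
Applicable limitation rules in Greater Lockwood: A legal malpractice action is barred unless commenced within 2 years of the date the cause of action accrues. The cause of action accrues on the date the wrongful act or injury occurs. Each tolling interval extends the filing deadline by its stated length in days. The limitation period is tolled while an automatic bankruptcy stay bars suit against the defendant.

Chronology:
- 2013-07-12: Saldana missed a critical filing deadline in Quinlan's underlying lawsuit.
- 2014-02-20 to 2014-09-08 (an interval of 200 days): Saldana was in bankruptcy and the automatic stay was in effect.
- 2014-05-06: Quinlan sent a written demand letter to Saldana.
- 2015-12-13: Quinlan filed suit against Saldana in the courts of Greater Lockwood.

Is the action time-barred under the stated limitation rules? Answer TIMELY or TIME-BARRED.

The claim accrued on 2013-07-12, when the wrongful act occurred.
2 years from 2013-07-12 is 2015-07-12.
The period was tolled for 200 days by the automatic bankruptcy stay (2014-02-20 to 2014-09-08), pushing the deadline to 2016-01-28.
None of the other events listed affects the running of the period under the stated rules.
Quinlan filed on 2015-12-13, before the 2016-01-28 deadline, so the action is timely.

TIMELY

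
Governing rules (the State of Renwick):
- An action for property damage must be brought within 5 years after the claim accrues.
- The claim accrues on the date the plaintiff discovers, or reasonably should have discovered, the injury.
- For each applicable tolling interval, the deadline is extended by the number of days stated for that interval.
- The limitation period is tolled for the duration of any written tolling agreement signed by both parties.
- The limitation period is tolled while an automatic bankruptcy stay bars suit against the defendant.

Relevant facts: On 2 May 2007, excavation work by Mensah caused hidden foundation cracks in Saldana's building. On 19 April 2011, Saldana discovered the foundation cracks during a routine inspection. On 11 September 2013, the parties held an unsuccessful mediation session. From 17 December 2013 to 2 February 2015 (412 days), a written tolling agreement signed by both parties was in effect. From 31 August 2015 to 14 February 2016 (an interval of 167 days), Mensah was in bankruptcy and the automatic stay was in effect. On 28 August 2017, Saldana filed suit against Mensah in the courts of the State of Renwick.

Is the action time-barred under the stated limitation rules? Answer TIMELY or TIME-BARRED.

Under the discovery rule, the claim accrued on 19 April 2011, when Saldana discovered the injury — not on the 2 May 2007 date of the underlying act.
5 years from 19 April 2011 is 19 April 2016.
The period was tolled for 412 days by the written tolling agreement (17 December 2013 to 2 February 2015), pushing the deadline to 5 June 2017.
The period was tolled for 167 days by the automatic bankruptcy stay (31 August 2015 to 14 February 2016), pushing the deadline to 19 November 2017.
None of the other events listed affects the running of the period under the stated rules.
The 28 August 2017 filing precedes the 19 November 2017 deadline; the claim is timely.

TIMELY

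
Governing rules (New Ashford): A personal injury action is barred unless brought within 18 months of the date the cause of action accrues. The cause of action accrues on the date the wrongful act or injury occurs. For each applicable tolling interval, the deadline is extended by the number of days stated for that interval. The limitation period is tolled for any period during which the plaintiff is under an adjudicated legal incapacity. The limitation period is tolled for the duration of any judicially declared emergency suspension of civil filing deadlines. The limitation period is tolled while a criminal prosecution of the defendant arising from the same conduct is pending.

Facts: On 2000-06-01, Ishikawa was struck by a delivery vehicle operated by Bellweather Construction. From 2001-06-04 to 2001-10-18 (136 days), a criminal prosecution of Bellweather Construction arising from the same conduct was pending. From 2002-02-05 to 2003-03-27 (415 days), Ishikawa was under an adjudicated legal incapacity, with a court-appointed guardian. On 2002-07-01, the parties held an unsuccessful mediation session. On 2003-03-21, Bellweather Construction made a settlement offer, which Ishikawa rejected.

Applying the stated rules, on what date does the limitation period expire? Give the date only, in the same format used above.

The limitation period began to run on 2000-06-01.
18 months from 2000-06-01 is 2001-12-01.
The pending criminal prosecution from 2001-06-04 to 2001-10-18 tolled the period for 136 days, extending the deadline to 2002-04-16.
The period was tolled for 415 days by the plaintiff's legal incapacity (2002-02-05 to 2003-03-27), pushing the deadline to 2003-06-05.
None of the other events listed affects the running of the period under the stated rules.

2003-06-05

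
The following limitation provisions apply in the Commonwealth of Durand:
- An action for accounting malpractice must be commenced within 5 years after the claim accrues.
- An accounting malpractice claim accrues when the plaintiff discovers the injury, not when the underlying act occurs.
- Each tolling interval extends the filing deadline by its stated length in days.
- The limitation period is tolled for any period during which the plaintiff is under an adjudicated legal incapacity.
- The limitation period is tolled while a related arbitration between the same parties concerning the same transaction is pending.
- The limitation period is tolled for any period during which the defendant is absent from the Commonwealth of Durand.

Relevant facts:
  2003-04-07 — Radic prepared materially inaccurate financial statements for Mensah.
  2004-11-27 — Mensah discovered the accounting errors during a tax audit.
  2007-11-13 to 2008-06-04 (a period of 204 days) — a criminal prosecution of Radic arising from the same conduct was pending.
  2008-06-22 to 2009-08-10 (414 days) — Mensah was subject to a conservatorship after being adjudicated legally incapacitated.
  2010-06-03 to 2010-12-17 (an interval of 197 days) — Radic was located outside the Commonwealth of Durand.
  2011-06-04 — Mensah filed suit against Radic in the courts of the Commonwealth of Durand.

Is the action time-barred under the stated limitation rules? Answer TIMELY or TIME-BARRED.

The claim did not accrue until Mensah discovered the injury on 2004-11-27; the 2003-04-07 act date does not start the clock under the stated rule.
5 years from 2004-11-27 is 2009-11-27.
The plaintiff's legal incapacity from 2008-06-22 to 2009-08-10 tolled the period for 414 days, extending the deadline to 2011-01-15.
Because the defendant's absence from the jurisdiction ran from 2010-06-03 to 2010-12-17, the deadline is extended by 197 days to 2011-07-31.
Although a criminal prosecution ran from 2007-11-13 to 2008-06-04, the stated rules do not make that a tolling event, so it is disregarded.
Filing on 2011-06-04 beat the 2011-07-31 deadline — the action is timely.

TIMELY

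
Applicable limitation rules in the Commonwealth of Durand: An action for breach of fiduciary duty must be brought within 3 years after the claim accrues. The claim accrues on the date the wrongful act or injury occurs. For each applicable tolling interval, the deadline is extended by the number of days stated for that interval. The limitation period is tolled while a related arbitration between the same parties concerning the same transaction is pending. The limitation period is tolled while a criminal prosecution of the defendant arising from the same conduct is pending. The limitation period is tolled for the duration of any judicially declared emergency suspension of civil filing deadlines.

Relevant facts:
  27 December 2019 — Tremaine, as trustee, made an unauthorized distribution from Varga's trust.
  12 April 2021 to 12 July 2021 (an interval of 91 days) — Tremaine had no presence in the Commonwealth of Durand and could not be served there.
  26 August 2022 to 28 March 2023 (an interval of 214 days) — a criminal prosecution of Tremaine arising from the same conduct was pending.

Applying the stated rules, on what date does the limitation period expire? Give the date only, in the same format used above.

The claim accrued on 27 December 2019, when the wrongful act occurred.
Adding the 3 years base period to 27 December 2019 gives a deadline of 27 December 2022, before any tolling.
Because the pending criminal prosecution ran from 26 August 2022 to 28 March 2023, the deadline is extended by 214 days to 29 July 2023.
No stated provision tolls the period for the defendant's absence, so the interval from 12 April 2021 to 12 July 2021 has no effect on the deadline.

29 July 2023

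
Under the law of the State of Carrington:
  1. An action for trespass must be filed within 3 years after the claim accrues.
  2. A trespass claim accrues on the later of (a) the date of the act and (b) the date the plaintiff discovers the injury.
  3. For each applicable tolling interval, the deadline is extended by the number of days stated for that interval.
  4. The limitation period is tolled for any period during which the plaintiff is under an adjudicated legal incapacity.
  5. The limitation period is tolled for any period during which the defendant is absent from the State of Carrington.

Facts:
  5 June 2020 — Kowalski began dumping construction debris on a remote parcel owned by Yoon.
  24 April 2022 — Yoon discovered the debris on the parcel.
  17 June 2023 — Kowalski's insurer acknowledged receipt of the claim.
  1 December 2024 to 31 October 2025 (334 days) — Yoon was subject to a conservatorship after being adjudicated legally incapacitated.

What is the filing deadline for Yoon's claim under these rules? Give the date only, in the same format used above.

24 March 2026

The claim accrued on 24 April 2022 — the later of the 5 June 2020 act and the 24 April 2022 discovery.
3 years from 24 April 2022 is 24 April 2025.
The plaintiff's legal incapacity from 1 December 2024 to 31 October 2025 tolled the period for 334 days, extending the deadline to 24 March 2026.
The other events in the timeline have no effect on the limitation period under the stated rules.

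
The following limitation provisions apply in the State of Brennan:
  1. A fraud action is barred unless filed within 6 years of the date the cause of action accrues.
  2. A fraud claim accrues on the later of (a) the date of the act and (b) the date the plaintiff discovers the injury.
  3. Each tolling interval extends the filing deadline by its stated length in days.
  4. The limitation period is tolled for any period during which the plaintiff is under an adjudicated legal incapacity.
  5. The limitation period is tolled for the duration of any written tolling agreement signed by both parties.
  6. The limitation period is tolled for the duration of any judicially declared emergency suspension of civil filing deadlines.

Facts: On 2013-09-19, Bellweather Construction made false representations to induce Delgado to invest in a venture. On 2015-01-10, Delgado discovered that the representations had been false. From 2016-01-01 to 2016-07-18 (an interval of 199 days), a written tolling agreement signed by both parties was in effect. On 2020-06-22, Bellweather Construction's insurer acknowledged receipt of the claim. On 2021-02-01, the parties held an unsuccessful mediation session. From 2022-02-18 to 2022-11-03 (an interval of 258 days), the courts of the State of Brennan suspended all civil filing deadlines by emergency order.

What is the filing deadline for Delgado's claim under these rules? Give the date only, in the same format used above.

Because discovery on 2015-01-10 post-dates the 2013-09-19 act, accrual under the later-of rule falls on 2015-01-10.
6 years from 2015-01-10 is 2021-01-10.
Because the written tolling agreement ran from 2016-01-01 to 2016-07-18, the deadline is extended by 199 days to 2021-07-28.
The emergency suspension of filing deadlines starting 2022-02-18 came too late — the period had run on 2021-07-28 — and so does not extend the deadline.
Nothing else in the chronology tolls or restarts the period.

2021-07-28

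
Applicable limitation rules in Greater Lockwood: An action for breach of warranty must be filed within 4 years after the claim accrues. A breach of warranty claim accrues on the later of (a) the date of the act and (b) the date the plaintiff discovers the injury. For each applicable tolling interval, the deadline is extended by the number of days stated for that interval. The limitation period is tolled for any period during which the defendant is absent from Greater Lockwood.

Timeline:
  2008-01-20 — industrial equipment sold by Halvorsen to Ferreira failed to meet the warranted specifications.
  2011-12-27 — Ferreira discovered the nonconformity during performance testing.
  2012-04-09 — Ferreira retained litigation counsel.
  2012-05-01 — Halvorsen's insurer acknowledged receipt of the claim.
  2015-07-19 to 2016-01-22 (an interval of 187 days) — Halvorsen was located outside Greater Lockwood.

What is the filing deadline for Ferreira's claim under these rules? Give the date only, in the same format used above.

Because discovery on 2011-12-27 post-dates the 2008-01-20 act, accrual under the later-of rule falls on 2011-12-27.
The untolled deadline — 4 years after 2011-12-27 — is 2015-12-27.
The defendant's absence from the jurisdiction from 2015-07-19 to 2016-01-22 tolled the period for 187 days, extending the deadline to 2016-07-01.
The other events in the timeline have no effect on the limitation period under the stated rules.

2016-07-01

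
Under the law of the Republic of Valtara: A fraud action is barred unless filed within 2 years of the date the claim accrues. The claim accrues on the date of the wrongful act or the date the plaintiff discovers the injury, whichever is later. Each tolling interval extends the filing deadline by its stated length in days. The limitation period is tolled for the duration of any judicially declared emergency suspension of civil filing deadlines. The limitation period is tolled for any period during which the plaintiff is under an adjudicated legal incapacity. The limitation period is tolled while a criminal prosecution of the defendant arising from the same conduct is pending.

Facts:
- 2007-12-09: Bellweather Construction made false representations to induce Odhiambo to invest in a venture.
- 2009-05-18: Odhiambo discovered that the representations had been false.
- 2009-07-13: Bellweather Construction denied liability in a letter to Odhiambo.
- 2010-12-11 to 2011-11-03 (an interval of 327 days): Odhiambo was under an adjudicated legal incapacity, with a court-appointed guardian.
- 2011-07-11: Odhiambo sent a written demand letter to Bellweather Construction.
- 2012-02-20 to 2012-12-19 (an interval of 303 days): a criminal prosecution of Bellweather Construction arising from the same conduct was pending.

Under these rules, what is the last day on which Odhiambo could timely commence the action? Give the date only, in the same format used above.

2013-02-06

The claim accrued on 2009-05-18 — the later of the 2007-12-09 act and the 2009-05-18 discovery.
2 years from 2009-05-18 is 2011-05-18.
Because the plaintiff's legal incapacity ran from 2010-12-11 to 2011-11-03, the deadline is extended by 327 days to 2012-04-09.
The period was tolled for 303 days by the pending criminal prosecution (2012-02-20 to 2012-12-19), pushing the deadline to 2013-02-06.
The other events in the timeline have no effect on the limitation period under the stated rules.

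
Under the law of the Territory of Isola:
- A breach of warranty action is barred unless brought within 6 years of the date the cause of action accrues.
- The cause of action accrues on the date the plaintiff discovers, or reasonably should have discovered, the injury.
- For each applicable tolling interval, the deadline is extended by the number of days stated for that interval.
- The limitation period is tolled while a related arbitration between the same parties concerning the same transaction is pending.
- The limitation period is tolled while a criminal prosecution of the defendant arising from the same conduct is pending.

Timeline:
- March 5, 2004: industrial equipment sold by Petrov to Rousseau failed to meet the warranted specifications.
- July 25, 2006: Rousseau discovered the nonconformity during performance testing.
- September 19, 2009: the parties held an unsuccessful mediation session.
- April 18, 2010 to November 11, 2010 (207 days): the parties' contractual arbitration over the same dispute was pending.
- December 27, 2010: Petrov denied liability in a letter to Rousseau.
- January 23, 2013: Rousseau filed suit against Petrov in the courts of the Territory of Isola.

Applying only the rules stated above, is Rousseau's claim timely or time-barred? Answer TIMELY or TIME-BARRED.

TIMELY

Under the discovery rule, the claim accrued on July 25, 2006, when Rousseau discovered the injury — not on the March 5, 2004 date of the underlying act.
6 years from July 25, 2006 is July 25, 2012.
Because the pending related arbitration ran from April 18, 2010 to November 11, 2010, the deadline is extended by 207 days to February 17, 2013.
None of the other events listed affects the running of the period under the stated rules.
Filing on January 23, 2013 beat the February 17, 2013 deadline — the action is timely.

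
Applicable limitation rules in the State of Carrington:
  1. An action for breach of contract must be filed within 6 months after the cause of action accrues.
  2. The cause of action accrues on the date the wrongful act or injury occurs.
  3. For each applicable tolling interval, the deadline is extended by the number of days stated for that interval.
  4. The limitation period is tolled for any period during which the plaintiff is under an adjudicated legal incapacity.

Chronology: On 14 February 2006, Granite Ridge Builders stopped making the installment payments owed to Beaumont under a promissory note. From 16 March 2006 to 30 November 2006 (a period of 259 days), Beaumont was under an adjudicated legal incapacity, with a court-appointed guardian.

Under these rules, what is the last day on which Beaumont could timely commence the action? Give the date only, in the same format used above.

The claim accrued on 14 February 2006, when the wrongful act occurred.
6 months from 14 February 2006 is 14 August 2006.
Because the plaintiff's legal incapacity ran from 16 March 2006 to 30 November 2006, the deadline is extended by 259 days to 30 April 2007.

30 April 2007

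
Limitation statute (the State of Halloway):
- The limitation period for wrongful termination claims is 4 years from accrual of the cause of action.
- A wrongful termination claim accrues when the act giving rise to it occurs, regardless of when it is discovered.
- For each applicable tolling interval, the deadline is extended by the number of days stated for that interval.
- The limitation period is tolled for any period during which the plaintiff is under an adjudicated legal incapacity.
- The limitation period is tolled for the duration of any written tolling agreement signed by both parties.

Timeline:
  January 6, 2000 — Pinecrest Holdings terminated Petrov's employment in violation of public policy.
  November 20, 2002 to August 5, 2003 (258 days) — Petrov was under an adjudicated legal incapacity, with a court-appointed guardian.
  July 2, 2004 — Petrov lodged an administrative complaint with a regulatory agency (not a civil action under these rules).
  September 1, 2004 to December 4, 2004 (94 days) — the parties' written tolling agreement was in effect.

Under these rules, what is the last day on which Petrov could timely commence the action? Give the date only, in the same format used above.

The claim accrued on January 6, 2000, when the wrongful act occurred.
Adding the 4 years base period to January 6, 2000 gives a deadline of January 6, 2004, before any tolling.
The plaintiff's legal incapacity from November 20, 2002 to August 5, 2003 tolled the period for 258 days, extending the deadline to September 20, 2004.
The period was tolled for 94 days by the written tolling agreement (September 1, 2004 to December 4, 2004), pushing the deadline to December 23, 2004.
None of the other events listed affects the running of the period under the stated rules.

December 23, 2004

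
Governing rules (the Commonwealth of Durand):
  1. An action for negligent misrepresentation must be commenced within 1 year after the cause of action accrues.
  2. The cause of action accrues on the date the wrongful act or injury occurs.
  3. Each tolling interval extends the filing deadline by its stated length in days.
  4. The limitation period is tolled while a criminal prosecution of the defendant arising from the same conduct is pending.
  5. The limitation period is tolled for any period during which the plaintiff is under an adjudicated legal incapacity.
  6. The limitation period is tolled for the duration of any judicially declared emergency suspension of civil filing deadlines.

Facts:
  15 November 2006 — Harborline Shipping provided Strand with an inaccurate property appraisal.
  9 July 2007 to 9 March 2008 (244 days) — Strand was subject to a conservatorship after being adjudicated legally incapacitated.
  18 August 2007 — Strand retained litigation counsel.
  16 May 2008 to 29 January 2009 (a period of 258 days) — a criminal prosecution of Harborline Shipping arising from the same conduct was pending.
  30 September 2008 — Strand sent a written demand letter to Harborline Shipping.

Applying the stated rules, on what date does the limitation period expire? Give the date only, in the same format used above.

The claim accrued on 15 November 2006, when the wrongful act occurred.
The untolled deadline — 1 year after 15 November 2006 — is 15 November 2007.
The plaintiff's legal incapacity from 9 July 2007 to 9 March 2008 tolled the period for 244 days, extending the deadline to 16 July 2008.
Because the pending criminal prosecution ran from 16 May 2008 to 29 January 2009, the deadline is extended by 258 days to 31 March 2009.
Nothing else in the chronology tolls or restarts the period.

31 March 2009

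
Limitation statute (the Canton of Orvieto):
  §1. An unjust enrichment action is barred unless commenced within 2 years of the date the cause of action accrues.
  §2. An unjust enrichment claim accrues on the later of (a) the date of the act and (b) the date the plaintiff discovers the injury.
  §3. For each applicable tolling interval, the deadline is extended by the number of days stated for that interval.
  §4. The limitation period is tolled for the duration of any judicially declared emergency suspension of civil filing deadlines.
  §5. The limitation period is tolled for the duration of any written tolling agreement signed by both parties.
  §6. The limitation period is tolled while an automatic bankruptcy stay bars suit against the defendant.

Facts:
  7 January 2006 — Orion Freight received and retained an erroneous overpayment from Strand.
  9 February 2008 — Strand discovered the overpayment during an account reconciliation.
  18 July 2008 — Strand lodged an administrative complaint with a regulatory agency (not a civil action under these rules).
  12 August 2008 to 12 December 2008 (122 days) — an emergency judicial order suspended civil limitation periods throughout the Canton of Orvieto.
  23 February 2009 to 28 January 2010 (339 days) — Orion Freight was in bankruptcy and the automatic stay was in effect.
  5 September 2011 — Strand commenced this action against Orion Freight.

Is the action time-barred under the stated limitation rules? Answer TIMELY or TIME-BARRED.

TIME-BARRED

The claim accrued on 9 February 2008 — the later of the 7 January 2006 act and the 9 February 2008 discovery.
The untolled deadline — 2 years after 9 February 2008 — is 9 February 2010.
Because the emergency suspension of filing deadlines ran from 12 August 2008 to 12 December 2008, the deadline is extended by 122 days to 11 June 2010.
Because the automatic bankruptcy stay ran from 23 February 2009 to 28 January 2010, the deadline is extended by 339 days to 16 May 2011.
Nothing else in the chronology tolls or restarts the period.
Filing on 5 September 2011 missed the 16 May 2011 deadline — the action is time-barred.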